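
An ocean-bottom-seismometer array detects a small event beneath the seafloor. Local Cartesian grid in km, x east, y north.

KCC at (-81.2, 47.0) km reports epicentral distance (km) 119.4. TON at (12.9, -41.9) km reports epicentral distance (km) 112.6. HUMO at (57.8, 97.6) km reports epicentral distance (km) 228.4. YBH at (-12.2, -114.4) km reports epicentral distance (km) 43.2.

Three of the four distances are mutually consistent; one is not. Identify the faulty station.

Solve using three stations at a time. Using KCC, TON, HUMO (subtract circle equations pairwise → linear system) gives (x, y) ≈ (-95.7, -71.5).
Distances from that point to each station vs reported:
  KCC: calculated 119.4 vs reported 119.4 → residual 0.0 km
  TON: calculated 112.6 vs reported 112.6 → residual 0.0 km
  HUMO: calculated 228.4 vs reported 228.4 → residual 0.0 km
  YBH: calculated 93.9 vs reported 43.2 → residual 50.7 km
KCC, TON, HUMO are mutually consistent (residuals ≈ 0); YBH is off by 50.7 km.

YBH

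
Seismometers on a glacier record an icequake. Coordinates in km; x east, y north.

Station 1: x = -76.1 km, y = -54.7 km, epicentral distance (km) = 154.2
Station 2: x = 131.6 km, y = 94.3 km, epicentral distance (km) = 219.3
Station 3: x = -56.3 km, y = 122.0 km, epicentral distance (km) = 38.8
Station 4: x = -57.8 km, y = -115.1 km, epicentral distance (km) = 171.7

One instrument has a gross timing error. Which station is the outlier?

Solve using three stations at a time. Using Station 1, Station 2, Station 3 (subtract circle equations pairwise → linear system) gives (x, y) ≈ (-87.7, 99.1).
Distances from that point to each station vs reported:
  Station 1: calculated 154.2 vs reported 154.2 → residual 0.0 km
  Station 2: calculated 219.3 vs reported 219.3 → residual 0.0 km
  Station 3: calculated 38.8 vs reported 38.8 → residual 0.0 km
  Station 4: calculated 216.2 vs reported 171.7 → residual 44.5 km
Station 1, Station 2, Station 3 are mutually consistent (residuals ≈ 0); Station 4 is off by 44.5 km.

Station 4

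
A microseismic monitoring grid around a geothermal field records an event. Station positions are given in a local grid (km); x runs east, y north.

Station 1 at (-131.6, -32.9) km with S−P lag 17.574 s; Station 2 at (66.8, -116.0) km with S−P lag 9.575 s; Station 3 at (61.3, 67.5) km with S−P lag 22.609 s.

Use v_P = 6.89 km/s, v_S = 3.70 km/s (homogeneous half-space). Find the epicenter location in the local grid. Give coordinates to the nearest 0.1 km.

(-7.9, -99.4)

Distance from S−P lag: d = Δt · v_P v_S / (v_P − v_S) = Δt · (6.89·3.70)/(6.89−3.70) ≈ 7.9915·Δt.
So d_Station 1 = 140.44, d_Station 2 = 76.52, d_Station 3 = 180.68 km.
Circle about each station: (x + 131.6)² + (y + 32.9)² = 140.44²; (x − 66.8)² + (y + 116.0)² = 76.52²; (x − 61.3)² + (y − 67.5)² = 180.68².
Subtracting the Station 1 equation from the Station 2 and Station 3 equations removes the quadratic terms:
396.8 x − 166.2 y = 13385.35
385.8 x + 200.8 y = -23008.90
Solving the 2×2 system: x ≈ -7.9, y ≈ -99.4 km.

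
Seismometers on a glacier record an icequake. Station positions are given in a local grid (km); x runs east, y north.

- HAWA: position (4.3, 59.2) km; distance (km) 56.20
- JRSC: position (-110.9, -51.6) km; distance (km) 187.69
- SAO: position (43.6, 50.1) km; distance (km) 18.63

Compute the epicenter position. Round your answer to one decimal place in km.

55.3 km east, 35.6 km north

Circle about each station: (x − 4.3)² + (y − 59.2)² = 56.20²; (x + 110.9)² + (y + 51.6)² = 187.69²; (x − 43.6)² + (y − 50.1)² = 18.63².
Subtracting pairs of circle equations eliminates x²+y² and gives linear equations (the radical axes):
-230.4 x − 221.6 y = -20630.86
78.6 x − 18.2 y = 3699.20
Solving the 2×2 system: x ≈ 55.3, y ≈ 35.6 km.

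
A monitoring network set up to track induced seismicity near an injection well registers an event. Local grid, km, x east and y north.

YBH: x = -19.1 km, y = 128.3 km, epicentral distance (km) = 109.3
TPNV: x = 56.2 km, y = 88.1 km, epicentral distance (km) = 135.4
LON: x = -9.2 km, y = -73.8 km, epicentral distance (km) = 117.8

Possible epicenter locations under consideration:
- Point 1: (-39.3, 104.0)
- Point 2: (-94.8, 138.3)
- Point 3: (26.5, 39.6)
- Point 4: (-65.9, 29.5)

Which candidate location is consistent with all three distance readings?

For each candidate, compare |candidate − station| to the reported distance:
Point 1: residuals YBH 77.7, TPNV 38.6, LON 62.5 → max 77.7 km
Point 2: residuals YBH 32.9, TPNV 23.7, LON 110.9 → max 110.9 km
Point 3: residuals YBH 9.6, TPNV 78.5, LON 1.1 → max 78.5 km
Point 4: residuals YBH 0.0, TPNV 0.0, LON 0.0 → max 0.0 km
Only Point 4 has all residuals ≈ 0.

Point 4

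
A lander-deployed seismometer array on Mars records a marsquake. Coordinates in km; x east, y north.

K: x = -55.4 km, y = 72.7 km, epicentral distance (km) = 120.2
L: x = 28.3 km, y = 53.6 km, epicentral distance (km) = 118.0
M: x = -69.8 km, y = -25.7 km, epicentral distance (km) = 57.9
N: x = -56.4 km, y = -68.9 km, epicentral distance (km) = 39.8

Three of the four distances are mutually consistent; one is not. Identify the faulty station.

Solve using three stations at a time. Using L, M, N (subtract circle equations pairwise → linear system) gives (x, y) ≈ (-19.5, -54.2).
Distances from that point to each station vs reported:
  K: calculated 131.9 vs reported 120.2 → residual 11.7 km
  L: calculated 118.0 vs reported 118.0 → residual 0.0 km
  M: calculated 57.8 vs reported 57.9 → residual 0.1 km
  N: calculated 39.7 vs reported 39.8 → residual 0.1 km
L, M, N are mutually consistent (residuals ≈ 0); K is off by 11.7 km.

K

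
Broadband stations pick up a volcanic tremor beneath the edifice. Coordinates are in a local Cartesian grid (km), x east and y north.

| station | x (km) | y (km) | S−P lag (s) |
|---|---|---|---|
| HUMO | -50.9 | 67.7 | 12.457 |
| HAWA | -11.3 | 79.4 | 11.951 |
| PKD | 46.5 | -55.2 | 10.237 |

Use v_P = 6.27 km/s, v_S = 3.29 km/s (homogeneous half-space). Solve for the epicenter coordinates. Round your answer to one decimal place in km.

x ≈ -1.1 km, y ≈ -2.7 km

Distance from S−P lag: d = Δt · v_P v_S / (v_P − v_S) = Δt · (6.27·3.29)/(6.27−3.29) ≈ 6.9222·Δt.
So d_HUMO = 86.23, d_HAWA = 82.73, d_PKD = 70.86 km.
Circle about each station: (x + 50.9)² + (y − 67.7)² = 86.23²; (x + 11.3)² + (y − 79.4)² = 82.73²; (x − 46.5)² + (y + 55.2)² = 70.86².
Subtracting the HUMO equation from the HAWA and PKD equations removes the quadratic terms:
79.2 x + 23.4 y = -150.69
194.8 x − 245.8 y = 449.66
Solving the 2×2 system: x ≈ -1.1, y ≈ -2.7 km.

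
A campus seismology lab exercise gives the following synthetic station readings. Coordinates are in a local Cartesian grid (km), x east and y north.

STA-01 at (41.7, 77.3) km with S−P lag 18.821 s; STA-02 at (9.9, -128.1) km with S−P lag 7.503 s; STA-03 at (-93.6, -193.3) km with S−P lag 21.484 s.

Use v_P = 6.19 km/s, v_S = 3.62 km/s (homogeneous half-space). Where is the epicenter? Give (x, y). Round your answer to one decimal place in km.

x ≈ 59.8 km, y ≈ -85.8 km

Distance from S−P lag: d = Δt · v_P v_S / (v_P − v_S) = Δt · (6.19·3.62)/(6.19−3.62) ≈ 8.7190·Δt.
So d_STA-01 = 164.10, d_STA-02 = 65.42, d_STA-03 = 187.32 km.
Circle about each station: (x − 41.7)² + (y − 77.3)² = 164.10²; (x − 9.9)² + (y + 128.1)² = 65.42²; (x + 93.6)² + (y + 193.3)² = 187.32².
Subtracting the STA-01 equation from the STA-02 and STA-03 equations removes the quadratic terms:
-63.6 x − 410.8 y = 31442.47
-270.6 x − 541.2 y = 30251.70
Solving the 2×2 system: x ≈ 59.8, y ≈ -85.8 km.
Check against STA-01 (with the unrounded x, y): √((x − 41.7)²+(y − 77.3)²) = 164.10 ≈ 164.10 km. ✓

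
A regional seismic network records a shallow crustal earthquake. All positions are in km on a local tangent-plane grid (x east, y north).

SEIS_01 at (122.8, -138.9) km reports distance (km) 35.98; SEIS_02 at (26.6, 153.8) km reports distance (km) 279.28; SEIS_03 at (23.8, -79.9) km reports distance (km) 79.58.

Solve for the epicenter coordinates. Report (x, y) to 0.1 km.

Circle about each station: (x − 122.8)² + (y + 138.9)² = 35.98²; (x − 26.6)² + (y − 153.8)² = 279.28²; (x − 23.8)² + (y + 79.9)² = 79.58².
Subtracting pairs of circle equations eliminates x²+y² and gives linear equations (the radical axes):
-192.4 x + 585.4 y = -86713.81
-198.0 x + 118.0 y = -32461.02
Solving the 2×2 system: x ≈ 94.1, y ≈ -117.2 km.
Check against SEIS_01 (with the unrounded x, y): √((x − 122.8)²+(y + 138.9)²) = 35.98 ≈ 35.98 km. ✓

x ≈ 94.1 km, y ≈ -117.2 km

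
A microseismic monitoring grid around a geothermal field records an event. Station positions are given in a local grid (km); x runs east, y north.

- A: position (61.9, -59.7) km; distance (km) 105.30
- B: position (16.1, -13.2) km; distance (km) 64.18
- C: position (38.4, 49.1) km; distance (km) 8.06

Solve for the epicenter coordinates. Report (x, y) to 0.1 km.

Circle about each station: (x − 61.9)² + (y + 59.7)² = 105.30²; (x − 16.1)² + (y + 13.2)² = 64.18²; (x − 38.4)² + (y − 49.1)² = 8.06².
Subtracting pairs of circle equations eliminates x²+y² and gives linear equations (the radical axes):
-91.6 x + 93.0 y = 6.77
-47.0 x + 217.6 y = 7512.80
Solving the 2×2 system: x ≈ 44.8, y ≈ 44.2 km.

(44.8, 44.2)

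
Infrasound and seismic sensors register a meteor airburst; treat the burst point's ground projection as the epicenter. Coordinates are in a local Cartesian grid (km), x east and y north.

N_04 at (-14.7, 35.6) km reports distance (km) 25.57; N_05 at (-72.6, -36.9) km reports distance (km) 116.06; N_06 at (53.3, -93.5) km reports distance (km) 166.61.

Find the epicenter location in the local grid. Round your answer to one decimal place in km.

-9.8 km east, 60.7 km north

Circle about each station: (x + 14.7)² + (y − 35.6)² = 25.57²; (x + 72.6)² + (y + 36.9)² = 116.06²; (x − 53.3)² + (y + 93.5)² = 166.61².
Subtracting pairs of circle equations eliminates x²+y² and gives linear equations (the radical axes):
-115.8 x − 145.0 y = -7667.18
136.0 x − 258.2 y = -17005.38
Solving the 2×2 system: x ≈ -9.8, y ≈ 60.7 km.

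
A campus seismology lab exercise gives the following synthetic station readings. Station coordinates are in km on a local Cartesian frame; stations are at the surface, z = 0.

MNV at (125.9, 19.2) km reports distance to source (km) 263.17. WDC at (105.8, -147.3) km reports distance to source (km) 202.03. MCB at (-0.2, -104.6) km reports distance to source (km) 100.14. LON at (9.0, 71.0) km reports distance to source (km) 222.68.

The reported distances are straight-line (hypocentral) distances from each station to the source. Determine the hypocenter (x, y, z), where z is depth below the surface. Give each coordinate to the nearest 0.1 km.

x ≈ -91.8 km, y ≈ -124.4 km, depth ≈ 35.3 km

Each station gives a sphere (x−x_i)² + (y−y_i)² + z² = d_i² (stations at z=0).
Subtracting the MNV sphere from WDC and MCB: z² cancels, leaving linear equations in x and y:
-40.2 x − 333.0 y = 45113.81
-252.2 x − 247.6 y = 53952.18
Solving: x ≈ -91.800, y ≈ -124.395 km (keep extra digits for the depth step; rounded: -91.8, -124.4).
Then from the MNV sphere: z² = 263.17² − (x − 125.9)² − (y − 19.2)² with x = -91.800, y = -124.395, so z ≈ 35.294 ≈ 35.3 km.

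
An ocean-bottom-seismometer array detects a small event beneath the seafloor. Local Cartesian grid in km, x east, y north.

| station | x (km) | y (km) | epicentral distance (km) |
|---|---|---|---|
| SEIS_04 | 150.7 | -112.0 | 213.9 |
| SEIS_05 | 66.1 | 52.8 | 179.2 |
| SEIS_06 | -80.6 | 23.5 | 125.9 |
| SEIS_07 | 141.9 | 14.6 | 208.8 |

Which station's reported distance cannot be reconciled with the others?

Solve using three stations at a time. Using SEIS_05, SEIS_06, SEIS_07 (subtract circle equations pairwise → linear system) gives (x, y) ≈ (-36.2, -94.2).
Distances from that point to each station vs reported:
  SEIS_04: calculated 187.8 vs reported 213.9 → residual 26.1 km
  SEIS_05: calculated 179.1 vs reported 179.2 → residual 0.1 km
  SEIS_06: calculated 125.8 vs reported 125.9 → residual 0.1 km
  SEIS_07: calculated 208.8 vs reported 208.8 → residual 0.0 km
SEIS_05, SEIS_06, SEIS_07 are mutually consistent (residuals ≈ 0); SEIS_04 is off by 26.1 km.

SEIS_04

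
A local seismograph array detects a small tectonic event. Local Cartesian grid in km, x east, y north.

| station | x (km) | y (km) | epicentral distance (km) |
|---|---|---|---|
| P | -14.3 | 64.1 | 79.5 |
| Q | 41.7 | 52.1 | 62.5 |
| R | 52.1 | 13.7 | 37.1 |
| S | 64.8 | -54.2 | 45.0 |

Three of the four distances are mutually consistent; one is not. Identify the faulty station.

S

Solve using three stations at a time. Using P, Q, R (subtract circle equations pairwise → linear system) gives (x, y) ≈ (21.3, -7.0).
Distances from that point to each station vs reported:
  P: calculated 79.5 vs reported 79.5 → residual 0.0 km
  Q: calculated 62.5 vs reported 62.5 → residual 0.0 km
  R: calculated 37.1 vs reported 37.1 → residual 0.0 km
  S: calculated 64.2 vs reported 45.0 → residual 19.2 km
P, Q, R are mutually consistent (residuals ≈ 0); S is off by 19.2 km.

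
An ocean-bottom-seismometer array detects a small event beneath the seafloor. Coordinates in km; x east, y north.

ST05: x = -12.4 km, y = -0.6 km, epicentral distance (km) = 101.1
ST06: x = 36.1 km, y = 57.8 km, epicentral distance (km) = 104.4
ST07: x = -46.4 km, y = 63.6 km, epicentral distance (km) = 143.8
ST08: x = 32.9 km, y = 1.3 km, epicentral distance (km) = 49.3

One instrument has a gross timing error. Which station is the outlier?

Solve using three stations at a time. Using ST06, ST07, ST08 (subtract circle equations pairwise → linear system) gives (x, y) ≈ (46.6, -46.1).
Distances from that point to each station vs reported:
  ST05: calculated 74.5 vs reported 101.1 → residual 26.6 km
  ST06: calculated 104.4 vs reported 104.4 → residual 0.0 km
  ST07: calculated 143.8 vs reported 143.8 → residual 0.0 km
  ST08: calculated 49.3 vs reported 49.3 → residual 0.0 km
ST06, ST07, ST08 are mutually consistent (residuals ≈ 0); ST05 is off by 26.6 km.

ST05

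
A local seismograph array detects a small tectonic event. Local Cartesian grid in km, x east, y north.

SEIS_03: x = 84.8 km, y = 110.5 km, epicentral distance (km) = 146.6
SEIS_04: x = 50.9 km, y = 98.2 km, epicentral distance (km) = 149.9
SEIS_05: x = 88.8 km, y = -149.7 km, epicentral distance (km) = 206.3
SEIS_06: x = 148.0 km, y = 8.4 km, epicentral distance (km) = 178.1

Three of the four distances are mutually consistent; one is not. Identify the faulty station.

SEIS_04

Solve using three stations at a time. Using SEIS_03, SEIS_05, SEIS_06 (subtract circle equations pairwise → linear system) gives (x, y) ≈ (-29.7, 19.1).
Distances from that point to each station vs reported:
  SEIS_03: calculated 146.5 vs reported 146.6 → residual 0.1 km
  SEIS_04: calculated 112.9 vs reported 149.9 → residual 37.0 km
  SEIS_05: calculated 206.2 vs reported 206.3 → residual 0.1 km
  SEIS_06: calculated 178.0 vs reported 178.1 → residual 0.1 km
SEIS_03, SEIS_05, SEIS_06 are mutually consistent (residuals ≈ 0); SEIS_04 is off by 37.0 km.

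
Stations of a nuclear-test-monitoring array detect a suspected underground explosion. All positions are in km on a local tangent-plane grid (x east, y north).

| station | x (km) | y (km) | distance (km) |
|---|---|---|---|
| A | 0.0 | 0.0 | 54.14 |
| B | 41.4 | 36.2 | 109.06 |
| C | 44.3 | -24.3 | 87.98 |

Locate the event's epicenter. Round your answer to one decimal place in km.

-43.3 km east, -32.5 km north

Circle about each station: x² + y² = 54.14²; (x − 41.4)² + (y − 36.2)² = 109.06²; (x − 44.3)² + (y + 24.3)² = 87.98².
Subtracting the A equation from the B and C equations removes the quadratic terms:
82.8 x + 72.4 y = -5938.54
88.6 x − 48.6 y = -2256.36
Solving the 2×2 system: x ≈ -43.3, y ≈ -32.5 km.
Check against A (with the unrounded x, y): √(x²+y²) = 54.14 ≈ 54.14 km. ✓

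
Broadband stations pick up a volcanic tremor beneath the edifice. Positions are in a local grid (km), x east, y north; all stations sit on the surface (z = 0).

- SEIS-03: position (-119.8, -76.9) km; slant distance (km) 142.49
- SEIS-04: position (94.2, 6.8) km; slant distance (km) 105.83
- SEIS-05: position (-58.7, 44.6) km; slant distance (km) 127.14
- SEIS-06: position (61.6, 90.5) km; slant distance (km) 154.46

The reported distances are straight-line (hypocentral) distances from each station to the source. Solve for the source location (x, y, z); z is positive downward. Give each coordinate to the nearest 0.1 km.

x ≈ 14.9 km, y ≈ -51.5 km, depth ≈ 38.9 km

Each station gives a sphere (x−x_i)² + (y−y_i)² + z² = d_i² (stations at z=0).
Subtracting the SEIS-03 sphere from SEIS-04 and SEIS-05: z² cancels, leaving linear equations in x and y:
428.0 x + 167.4 y = -2242.36
122.2 x + 243.0 y = -10691.98
Solving: x ≈ 14.901, y ≈ -51.493 km (keep extra digits for the depth step; rounded: 14.9, -51.5).
Then from the SEIS-03 sphere: z² = 142.49² − (x + 119.8)² − (y + 76.9)² with x = 14.901, y = -51.493, so z ≈ 38.904 ≈ 38.9 km.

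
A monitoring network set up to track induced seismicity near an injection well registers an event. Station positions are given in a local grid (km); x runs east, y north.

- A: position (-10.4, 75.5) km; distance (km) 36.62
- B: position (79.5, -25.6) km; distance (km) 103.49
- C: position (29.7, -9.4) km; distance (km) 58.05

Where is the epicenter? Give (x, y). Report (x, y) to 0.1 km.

x ≈ -0.3 km, y ≈ 40.3 km

Circle about each station: (x + 10.4)² + (y − 75.5)² = 36.62²; (x − 79.5)² + (y + 25.6)² = 103.49²; (x − 29.7)² + (y + 9.4)² = 58.05².
Subtracting the A equation from the B and C equations removes the quadratic terms:
179.8 x − 202.2 y = -8201.96
80.2 x − 169.8 y = -6866.74
Solving the 2×2 system: x ≈ -0.3, y ≈ 40.3 km.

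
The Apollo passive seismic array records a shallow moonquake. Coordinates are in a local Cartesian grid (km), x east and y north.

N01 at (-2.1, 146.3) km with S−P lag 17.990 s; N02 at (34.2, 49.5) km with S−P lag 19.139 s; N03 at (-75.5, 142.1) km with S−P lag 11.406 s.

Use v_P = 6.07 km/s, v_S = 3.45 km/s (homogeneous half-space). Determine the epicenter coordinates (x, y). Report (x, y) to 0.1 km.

Distance from S−P lag: d = Δt · v_P v_S / (v_P − v_S) = Δt · (6.07·3.45)/(6.07−3.45) ≈ 7.9929·Δt.
So d_N01 = 143.79, d_N02 = 152.98, d_N03 = 91.17 km.
Circle about each station: (x + 2.1)² + (y − 146.3)² = 143.79²; (x − 34.2)² + (y − 49.5)² = 152.98²; (x + 75.5)² + (y − 142.1)² = 91.17².
Subtracting the N01 equation from the N02 and N03 equations removes the quadratic terms:
72.6 x − 193.6 y = -20515.53
-146.8 x − 8.4 y = 16848.16
Solving the 2×2 system: x ≈ -118.3, y ≈ 61.6 km.

-118.3 km east, 61.6 km north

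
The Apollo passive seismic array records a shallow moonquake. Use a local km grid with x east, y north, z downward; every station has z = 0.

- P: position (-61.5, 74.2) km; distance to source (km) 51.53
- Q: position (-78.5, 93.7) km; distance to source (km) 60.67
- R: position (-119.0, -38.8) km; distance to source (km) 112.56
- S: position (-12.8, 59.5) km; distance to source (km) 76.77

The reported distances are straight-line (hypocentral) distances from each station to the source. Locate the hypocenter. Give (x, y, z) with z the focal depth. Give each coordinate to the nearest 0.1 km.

(-74.3, 53.9, 45.6)

Each station gives a sphere (x−x_i)² + (y−y_i)² + z² = d_i² (stations at z=0).
Subtracting the P sphere from Q and R: z² cancels, leaving linear equations in x and y:
-34.0 x + 39.0 y = 4628.54
-115.0 x − 226.0 y = -3635.86
Solving: x ≈ -74.308, y ≈ 53.899 km (keep extra digits for the depth step; rounded: -74.3, 53.9).
Then from the P sphere: z² = 51.53² − (x + 61.5)² − (y − 74.2)² with x = -74.308, y = 53.899, so z ≈ 45.598 ≈ 45.6 km.
Check against S (with the unrounded solution): distance 76.77 ≈ 76.77 km. ✓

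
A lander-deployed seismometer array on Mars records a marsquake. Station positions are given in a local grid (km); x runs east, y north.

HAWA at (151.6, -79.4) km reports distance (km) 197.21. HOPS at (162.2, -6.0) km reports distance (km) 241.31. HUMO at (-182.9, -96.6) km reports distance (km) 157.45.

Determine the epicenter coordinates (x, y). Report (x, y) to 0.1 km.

-33.7 km east, -146.9 km north

Circle about each station: (x − 151.6)² + (y + 79.4)² = 197.21²; (x − 162.2)² + (y + 6.0)² = 241.31²; (x + 182.9)² + (y + 96.6)² = 157.45².
Subtracting pairs of circle equations eliminates x²+y² and gives linear equations (the radical axes):
21.2 x + 146.8 y = -22280.81
-669.0 x − 34.4 y = 27598.33
Solving the 2×2 system: x ≈ -33.7, y ≈ -146.9 km.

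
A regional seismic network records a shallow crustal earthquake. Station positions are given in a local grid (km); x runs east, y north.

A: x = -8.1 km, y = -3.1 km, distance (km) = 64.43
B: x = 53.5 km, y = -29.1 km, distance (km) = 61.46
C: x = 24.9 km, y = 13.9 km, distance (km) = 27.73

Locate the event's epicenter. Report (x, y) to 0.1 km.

Circle about each station: (x + 8.1)² + (y + 3.1)² = 64.43²; (x − 53.5)² + (y + 29.1)² = 61.46²; (x − 24.9)² + (y − 13.9)² = 27.73².
Subtracting the A equation from the B and C equations removes the quadratic terms:
123.2 x − 52.0 y = 4007.73
66.0 x + 34.0 y = 4120.27
Solving the 2×2 system: x ≈ 46.0, y ≈ 31.9 km.

46.0 km east, 31.9 km north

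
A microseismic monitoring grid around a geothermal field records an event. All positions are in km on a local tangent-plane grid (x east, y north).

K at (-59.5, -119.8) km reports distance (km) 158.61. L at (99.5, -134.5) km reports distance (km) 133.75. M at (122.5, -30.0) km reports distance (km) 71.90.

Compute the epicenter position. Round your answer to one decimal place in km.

(53.8, -8.8)

Circle about each station: (x + 59.5)² + (y + 119.8)² = 158.61²; (x − 99.5)² + (y + 134.5)² = 133.75²; (x − 122.5)² + (y + 30.0)² = 71.90².
Subtracting the K equation from the L and M equations removes the quadratic terms:
318.0 x − 29.4 y = 17366.28
364.0 x + 179.6 y = 18001.48
Solving the 2×2 system: x ≈ 53.8, y ≈ -8.8 km.
Check against K (with the unrounded x, y): √((x + 59.5)²+(y + 119.8)²) = 158.61 ≈ 158.61 km. ✓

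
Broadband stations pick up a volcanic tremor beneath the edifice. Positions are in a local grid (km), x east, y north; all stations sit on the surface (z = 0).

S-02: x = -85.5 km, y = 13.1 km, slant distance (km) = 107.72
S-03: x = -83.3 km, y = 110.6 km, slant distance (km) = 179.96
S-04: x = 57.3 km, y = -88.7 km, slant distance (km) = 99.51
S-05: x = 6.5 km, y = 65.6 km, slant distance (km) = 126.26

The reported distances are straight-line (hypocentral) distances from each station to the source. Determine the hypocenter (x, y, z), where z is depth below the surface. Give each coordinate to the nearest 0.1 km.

(-14.2, -46.3, 54.7)

Each station gives a sphere (x−x_i)² + (y−y_i)² + z² = d_i² (stations at z=0).
Subtracting the S-02 sphere from S-03 and S-04: z² cancels, leaving linear equations in x and y:
4.4 x + 195.0 y = -9092.61
285.6 x − 203.6 y = 5370.48
Solving: x ≈ -14.208, y ≈ -46.308 km (keep extra digits for the depth step; rounded: -14.2, -46.3).
Then from the S-02 sphere: z² = 107.72² − (x + 85.5)² − (y − 13.1)² with x = -14.208, y = -46.308, so z ≈ 54.697 ≈ 54.7 km.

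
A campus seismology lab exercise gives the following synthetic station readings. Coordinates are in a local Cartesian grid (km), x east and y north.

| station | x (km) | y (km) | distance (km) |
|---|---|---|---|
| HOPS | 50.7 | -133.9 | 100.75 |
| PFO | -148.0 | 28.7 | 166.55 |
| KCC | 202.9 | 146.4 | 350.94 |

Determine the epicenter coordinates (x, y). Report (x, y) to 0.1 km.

-44.9 km east, -102.1 km north

Circle about each station: (x − 50.7)² + (y + 133.9)² = 100.75²; (x + 148.0)² + (y − 28.7)² = 166.55²; (x − 202.9)² + (y − 146.4)² = 350.94².
Subtracting pairs of circle equations eliminates x²+y² and gives linear equations (the radical axes):
-397.4 x + 325.2 y = -15360.35
304.4 x + 560.6 y = -70906.65
Solving the 2×2 system: x ≈ -44.9, y ≈ -102.1 km.
Check against HOPS (with the unrounded x, y): √((x − 50.7)²+(y + 133.9)²) = 100.75 ≈ 100.75 km. ✓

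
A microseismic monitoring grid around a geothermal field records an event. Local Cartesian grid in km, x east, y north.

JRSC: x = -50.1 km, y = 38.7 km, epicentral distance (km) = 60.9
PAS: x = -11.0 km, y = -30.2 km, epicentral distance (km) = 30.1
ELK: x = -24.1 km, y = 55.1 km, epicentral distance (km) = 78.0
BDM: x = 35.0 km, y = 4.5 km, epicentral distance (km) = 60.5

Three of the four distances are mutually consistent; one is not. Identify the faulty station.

Solve using three stations at a time. Using JRSC, PAS, ELK (subtract circle equations pairwise → linear system) gives (x, y) ≈ (-39.8, -21.3).
Distances from that point to each station vs reported:
  JRSC: calculated 60.9 vs reported 60.9 → residual 0.0 km
  PAS: calculated 30.1 vs reported 30.1 → residual 0.0 km
  ELK: calculated 78.0 vs reported 78.0 → residual 0.0 km
  BDM: calculated 79.1 vs reported 60.5 → residual 18.6 km
JRSC, PAS, ELK are mutually consistent (residuals ≈ 0); BDM is off by 18.6 km.

BDM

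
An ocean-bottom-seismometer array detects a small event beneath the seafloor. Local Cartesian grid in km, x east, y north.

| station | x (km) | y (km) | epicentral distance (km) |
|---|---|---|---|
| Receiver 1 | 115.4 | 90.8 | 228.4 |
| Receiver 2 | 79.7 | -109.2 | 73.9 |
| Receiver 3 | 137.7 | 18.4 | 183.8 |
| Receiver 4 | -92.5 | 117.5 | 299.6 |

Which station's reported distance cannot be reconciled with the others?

Solve using three stations at a time. Using Receiver 1, Receiver 2, Receiver 3 (subtract circle equations pairwise → linear system) gives (x, y) ≈ (5.7, -109.6).
Distances from that point to each station vs reported:
  Receiver 1: calculated 228.4 vs reported 228.4 → residual 0.0 km
  Receiver 2: calculated 74.0 vs reported 73.9 → residual 0.1 km
  Receiver 3: calculated 183.8 vs reported 183.8 → residual 0.0 km
  Receiver 4: calculated 247.4 vs reported 299.6 → residual 52.2 km
Receiver 1, Receiver 2, Receiver 3 are mutually consistent (residuals ≈ 0); Receiver 4 is off by 52.2 km.

Receiver 4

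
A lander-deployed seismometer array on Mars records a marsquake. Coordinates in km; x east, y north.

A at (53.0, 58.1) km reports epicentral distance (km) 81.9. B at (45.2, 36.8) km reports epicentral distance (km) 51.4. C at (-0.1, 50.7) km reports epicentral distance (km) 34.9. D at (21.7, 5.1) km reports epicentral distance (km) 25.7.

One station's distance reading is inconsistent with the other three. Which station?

Solve using three stations at a time. Using B, C, D (subtract circle equations pairwise → linear system) gives (x, y) ≈ (-1.7, 15.8).
Distances from that point to each station vs reported:
  A: calculated 69.2 vs reported 81.9 → residual 12.7 km
  B: calculated 51.4 vs reported 51.4 → residual 0.0 km
  C: calculated 35.0 vs reported 34.9 → residual 0.1 km
  D: calculated 25.8 vs reported 25.7 → residual 0.1 km
B, C, D are mutually consistent (residuals ≈ 0); A is off by 12.7 km.

A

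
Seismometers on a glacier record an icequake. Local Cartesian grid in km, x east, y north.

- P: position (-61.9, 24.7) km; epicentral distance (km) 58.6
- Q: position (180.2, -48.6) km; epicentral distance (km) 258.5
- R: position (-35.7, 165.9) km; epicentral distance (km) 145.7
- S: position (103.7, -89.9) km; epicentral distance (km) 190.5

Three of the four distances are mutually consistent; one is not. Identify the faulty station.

Solve using three stations at a time. Using P, Q, S (subtract circle equations pairwise → linear system) gives (x, y) ≈ (-77.8, -31.9).
Distances from that point to each station vs reported:
  P: calculated 58.7 vs reported 58.6 → residual 0.1 km
  Q: calculated 258.5 vs reported 258.5 → residual 0.0 km
  R: calculated 202.2 vs reported 145.7 → residual 56.5 km
  S: calculated 190.5 vs reported 190.5 → residual 0.0 km
P, Q, S are mutually consistent (residuals ≈ 0); R is off by 56.5 km.

R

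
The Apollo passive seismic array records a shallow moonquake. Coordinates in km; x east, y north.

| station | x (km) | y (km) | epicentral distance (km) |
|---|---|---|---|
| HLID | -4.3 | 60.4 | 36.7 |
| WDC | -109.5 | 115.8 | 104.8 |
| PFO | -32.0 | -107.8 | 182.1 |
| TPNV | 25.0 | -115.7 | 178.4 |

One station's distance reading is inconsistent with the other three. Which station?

Solve using three stations at a time. Using HLID, PFO, TPNV (subtract circle equations pairwise → linear system) gives (x, y) ≈ (32.4, 62.6).
Distances from that point to each station vs reported:
  HLID: calculated 36.7 vs reported 36.7 → residual 0.0 km
  WDC: calculated 151.5 vs reported 104.8 → residual 46.7 km
  PFO: calculated 182.1 vs reported 182.1 → residual 0.0 km
  TPNV: calculated 178.4 vs reported 178.4 → residual 0.0 km
HLID, PFO, TPNV are mutually consistent (residuals ≈ 0); WDC is off by 46.7 km.

WDC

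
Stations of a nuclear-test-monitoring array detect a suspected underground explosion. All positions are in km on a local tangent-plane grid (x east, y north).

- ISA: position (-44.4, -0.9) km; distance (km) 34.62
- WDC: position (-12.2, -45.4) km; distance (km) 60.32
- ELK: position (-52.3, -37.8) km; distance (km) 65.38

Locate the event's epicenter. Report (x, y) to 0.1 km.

-13.6 km east, 14.9 km north

Circle about each station: (x + 44.4)² + (y + 0.9)² = 34.62²; (x + 12.2)² + (y + 45.4)² = 60.32²; (x + 52.3)² + (y + 37.8)² = 65.38².
Subtracting pairs of circle equations eliminates x²+y² and gives linear equations (the radical axes):
64.4 x − 89.0 y = -2202.13
-15.8 x − 73.8 y = -884.04
Solving the 2×2 system: x ≈ -13.6, y ≈ 14.9 km.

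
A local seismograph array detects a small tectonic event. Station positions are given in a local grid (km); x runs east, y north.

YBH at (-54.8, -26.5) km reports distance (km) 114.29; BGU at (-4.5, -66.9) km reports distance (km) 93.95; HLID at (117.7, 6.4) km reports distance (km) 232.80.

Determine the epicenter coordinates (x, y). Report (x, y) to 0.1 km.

Circle about each station: (x + 54.8)² + (y + 26.5)² = 114.29²; (x + 4.5)² + (y + 66.9)² = 93.95²; (x − 117.7)² + (y − 6.4)² = 232.80².
Subtracting the YBH equation from the BGU and HLID equations removes the quadratic terms:
100.6 x − 80.8 y = 5026.17
345.0 x + 65.8 y = -30944.68
Solving the 2×2 system: x ≈ -62.9, y ≈ -140.5 km.
Check against YBH (with the unrounded x, y): √((x + 54.8)²+(y + 26.5)²) = 114.30 ≈ 114.29 km. ✓

(-62.9, -140.5)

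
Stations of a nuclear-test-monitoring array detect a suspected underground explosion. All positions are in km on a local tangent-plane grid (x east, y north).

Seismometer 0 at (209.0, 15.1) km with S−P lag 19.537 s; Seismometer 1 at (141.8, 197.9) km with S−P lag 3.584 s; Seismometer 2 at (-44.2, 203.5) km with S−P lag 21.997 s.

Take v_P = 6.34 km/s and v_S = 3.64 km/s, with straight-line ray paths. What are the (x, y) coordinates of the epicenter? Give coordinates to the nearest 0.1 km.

Distance from S−P lag: d = Δt · v_P v_S / (v_P − v_S) = Δt · (6.34·3.64)/(6.34−3.64) ≈ 8.5473·Δt.
So d_Seismometer 0 = 166.99, d_Seismometer 1 = 30.63, d_Seismometer 2 = 188.01 km.
Circle about each station: (x − 209.0)² + (y − 15.1)² = 166.99²; (x − 141.8)² + (y − 197.9)² = 30.63²; (x + 44.2)² + (y − 203.5)² = 188.01².
Subtracting pairs of circle equations eliminates x²+y² and gives linear equations (the radical axes):
-134.4 x + 365.6 y = 42310.10
-506.4 x + 376.8 y = -8005.22
Solving the 2×2 system: x ≈ 140.3, y ≈ 167.3 km.
Check against Seismometer 0 (with the unrounded x, y): √((x − 209.0)²+(y − 15.1)²) = 166.99 ≈ 166.99 km. ✓

140.3 km east, 167.3 km north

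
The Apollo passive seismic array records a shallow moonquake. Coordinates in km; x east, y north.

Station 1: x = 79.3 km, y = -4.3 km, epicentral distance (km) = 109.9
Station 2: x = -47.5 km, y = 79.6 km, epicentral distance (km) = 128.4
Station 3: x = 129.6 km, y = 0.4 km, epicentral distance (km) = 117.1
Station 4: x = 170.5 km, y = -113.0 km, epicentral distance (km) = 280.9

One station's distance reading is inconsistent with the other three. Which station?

Solve using three stations at a time. Using Station 1, Station 2, Station 3 (subtract circle equations pairwise → linear system) gives (x, y) ≈ (78.2, 105.5).
Distances from that point to each station vs reported:
  Station 1: calculated 109.8 vs reported 109.9 → residual 0.1 km
  Station 2: calculated 128.3 vs reported 128.4 → residual 0.1 km
  Station 3: calculated 117.0 vs reported 117.1 → residual 0.1 km
  Station 4: calculated 237.2 vs reported 280.9 → residual 43.7 km
Station 1, Station 2, Station 3 are mutually consistent (residuals ≈ 0); Station 4 is off by 43.7 km.

Station 4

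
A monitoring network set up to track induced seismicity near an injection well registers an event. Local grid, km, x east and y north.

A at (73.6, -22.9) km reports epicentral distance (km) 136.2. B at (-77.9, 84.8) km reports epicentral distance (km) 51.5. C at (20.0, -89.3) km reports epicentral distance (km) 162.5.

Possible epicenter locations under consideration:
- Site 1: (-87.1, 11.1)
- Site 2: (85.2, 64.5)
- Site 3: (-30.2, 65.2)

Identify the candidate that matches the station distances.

For each candidate, compare |candidate − station| to the reported distance:
Site 1: residuals A 28.1, B 22.8, C 15.7 → max 28.1 km
Site 2: residuals A 48.0, B 112.9, C 4.5 → max 112.9 km
Site 3: residuals A 0.1, B 0.1, C 0.0 → max 0.1 km
Only Site 3 has all residuals ≈ 0.

Site 3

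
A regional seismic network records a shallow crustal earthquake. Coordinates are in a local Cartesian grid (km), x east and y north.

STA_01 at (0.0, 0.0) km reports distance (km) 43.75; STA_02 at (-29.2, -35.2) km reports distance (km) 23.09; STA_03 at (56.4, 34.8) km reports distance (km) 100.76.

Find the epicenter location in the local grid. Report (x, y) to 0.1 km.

(-7.5, -43.1)

Circle about each station: x² + y² = 43.75²; (x + 29.2)² + (y + 35.2)² = 23.09²; (x − 56.4)² + (y − 34.8)² = 100.76².
Subtracting pairs of circle equations eliminates x²+y² and gives linear equations (the radical axes):
-58.4 x − 70.4 y = 3472.59
112.8 x + 69.6 y = -3846.52
Solving the 2×2 system: x ≈ -7.5, y ≈ -43.1 km.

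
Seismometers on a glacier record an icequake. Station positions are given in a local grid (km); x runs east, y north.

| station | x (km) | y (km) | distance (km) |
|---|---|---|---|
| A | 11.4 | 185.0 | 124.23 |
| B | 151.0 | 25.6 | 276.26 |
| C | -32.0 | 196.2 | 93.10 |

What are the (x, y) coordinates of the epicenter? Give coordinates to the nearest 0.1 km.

(-102.5, 135.4)

Circle about each station: (x − 11.4)² + (y − 185.0)² = 124.23²; (x − 151.0)² + (y − 25.6)² = 276.26²; (x + 32.0)² + (y − 196.2)² = 93.10².
Subtracting pairs of circle equations eliminates x²+y² and gives linear equations (the radical axes):
279.2 x − 318.8 y = -71785.09
-86.8 x + 22.4 y = 11928.96
Solving the 2×2 system: x ≈ -102.5, y ≈ 135.4 km.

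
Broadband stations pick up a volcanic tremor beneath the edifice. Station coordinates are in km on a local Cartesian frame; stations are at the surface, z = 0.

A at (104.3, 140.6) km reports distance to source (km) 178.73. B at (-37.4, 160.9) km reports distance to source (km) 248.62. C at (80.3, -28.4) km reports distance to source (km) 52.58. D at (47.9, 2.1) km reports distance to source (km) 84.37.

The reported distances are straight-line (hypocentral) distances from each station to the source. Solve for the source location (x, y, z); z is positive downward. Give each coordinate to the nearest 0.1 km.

x ≈ 112.5 km, y ≈ -33.1 km, depth ≈ 41.3 km

Each station gives a sphere (x−x_i)² + (y−y_i)² + z² = d_i² (stations at z=0).
Subtracting the A sphere from B and C: z² cancels, leaving linear equations in x and y:
-283.4 x + 40.6 y = -33226.77
-48.0 x − 338.0 y = 5787.56
Solving: x ≈ 112.502, y ≈ -33.099 km (keep extra digits for the depth step; rounded: 112.5, -33.1).
Then from the A sphere: z² = 178.73² − (x − 104.3)² − (y − 140.6)² with x = 112.502, y = -33.099, so z ≈ 41.301 ≈ 41.3 km.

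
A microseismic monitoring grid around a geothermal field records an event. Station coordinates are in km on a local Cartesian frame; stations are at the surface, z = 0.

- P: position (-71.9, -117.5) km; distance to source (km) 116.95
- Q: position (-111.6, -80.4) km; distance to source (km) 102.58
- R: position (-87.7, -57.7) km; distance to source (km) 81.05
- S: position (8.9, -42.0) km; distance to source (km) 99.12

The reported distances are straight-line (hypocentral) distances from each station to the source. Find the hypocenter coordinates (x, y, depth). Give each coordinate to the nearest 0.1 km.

Each station gives a sphere (x−x_i)² + (y−y_i)² + z² = d_i² (stations at z=0).
Subtracting the P sphere from Q and R: z² cancels, leaving linear equations in x and y:
-79.4 x + 74.2 y = 3097.51
-31.6 x + 119.6 y = -847.08
Solving: x ≈ -60.591, y ≈ -23.092 km (keep extra digits for the depth step; rounded: -60.6, -23.1).
Then from the P sphere: z² = 116.95² − (x + 71.9)² − (y + 117.5)² with x = -60.591, y = -23.092, so z ≈ 68.092 ≈ 68.1 km.

x ≈ -60.6 km, y ≈ -23.1 km, depth ≈ 68.1 km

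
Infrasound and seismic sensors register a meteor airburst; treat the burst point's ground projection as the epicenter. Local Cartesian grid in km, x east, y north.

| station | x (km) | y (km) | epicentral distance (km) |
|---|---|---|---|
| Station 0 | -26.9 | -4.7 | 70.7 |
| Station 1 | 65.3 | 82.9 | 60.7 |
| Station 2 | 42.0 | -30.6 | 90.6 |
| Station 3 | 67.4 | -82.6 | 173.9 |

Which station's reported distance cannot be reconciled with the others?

Station 3

Solve using three stations at a time. Using Station 0, Station 1, Station 2 (subtract circle equations pairwise → linear system) gives (x, y) ≈ (11.5, 54.7).
Distances from that point to each station vs reported:
  Station 0: calculated 70.7 vs reported 70.7 → residual 0.0 km
  Station 1: calculated 60.8 vs reported 60.7 → residual 0.1 km
  Station 2: calculated 90.6 vs reported 90.6 → residual 0.0 km
  Station 3: calculated 148.3 vs reported 173.9 → residual 25.6 km
Station 0, Station 1, Station 2 are mutually consistent (residuals ≈ 0); Station 3 is off by 25.6 km.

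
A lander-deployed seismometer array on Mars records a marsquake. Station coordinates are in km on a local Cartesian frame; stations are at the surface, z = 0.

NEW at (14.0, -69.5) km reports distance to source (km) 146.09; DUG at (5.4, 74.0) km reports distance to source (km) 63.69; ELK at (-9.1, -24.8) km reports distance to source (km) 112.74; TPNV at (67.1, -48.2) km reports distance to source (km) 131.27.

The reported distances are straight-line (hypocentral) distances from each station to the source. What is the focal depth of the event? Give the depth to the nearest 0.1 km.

depth ≈ 57.8 km

Each station gives a sphere (x−x_i)² + (y−y_i)² + z² = d_i² (stations at z=0).
Subtracting the NEW sphere from DUG and ELK: z² cancels, leaving linear equations in x and y:
-17.2 x + 287.0 y = 17764.78
-46.2 x + 89.4 y = 4303.58
Solving: x ≈ 30.119, y ≈ 63.703 km (keep extra digits for the depth step; rounded: 30.1, 63.7).
Then from the NEW sphere: z² = 146.09² − (x − 14.0)² − (y + 69.5)² with x = 30.119, y = 63.703, so z ≈ 57.788 ≈ 57.8 km.
Check against TPNV (with the unrounded solution): distance 131.26 ≈ 131.27 km. ✓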